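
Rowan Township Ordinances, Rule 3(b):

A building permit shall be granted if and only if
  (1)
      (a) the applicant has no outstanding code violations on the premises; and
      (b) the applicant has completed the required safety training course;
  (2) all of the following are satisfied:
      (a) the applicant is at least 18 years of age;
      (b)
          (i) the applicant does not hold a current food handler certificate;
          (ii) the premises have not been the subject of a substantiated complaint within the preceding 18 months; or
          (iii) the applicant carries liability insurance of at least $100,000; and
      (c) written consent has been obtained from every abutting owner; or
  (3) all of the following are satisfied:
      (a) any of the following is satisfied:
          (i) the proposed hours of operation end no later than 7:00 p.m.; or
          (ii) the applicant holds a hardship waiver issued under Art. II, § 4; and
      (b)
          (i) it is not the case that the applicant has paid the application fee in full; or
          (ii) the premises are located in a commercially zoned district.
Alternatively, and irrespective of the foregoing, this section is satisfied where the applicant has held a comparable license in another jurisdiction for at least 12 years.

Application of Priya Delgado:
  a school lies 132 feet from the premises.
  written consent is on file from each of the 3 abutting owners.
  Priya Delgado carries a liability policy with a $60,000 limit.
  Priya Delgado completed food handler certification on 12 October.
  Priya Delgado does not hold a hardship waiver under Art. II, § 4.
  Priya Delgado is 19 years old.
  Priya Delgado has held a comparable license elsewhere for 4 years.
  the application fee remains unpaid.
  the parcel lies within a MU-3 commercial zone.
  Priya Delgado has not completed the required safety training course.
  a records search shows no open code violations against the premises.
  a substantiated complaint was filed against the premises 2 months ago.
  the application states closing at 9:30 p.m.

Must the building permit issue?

No — denied.

(a) no code violations — holds.
(b) safety training — not met.
So (1) is not satisfied (T AND F).
(a) age ≥ 18 — met.
(i) not (food handler cert.) — not satisfied.
(ii) no complaint in 18 mo. — fails.
(iii) insurance ≥ $100,000 — fails.
(b) = F OR F OR F = false.
(c) all abutters consent — met.
(2) = T AND F AND T = false.
(i) closes by 7 p.m. — not satisfied.
(ii) hardship waiver — not satisfied.
(a) = F OR F = false.
(i) not (fee paid) — met.
(ii) commercially zoned — satisfied.
(b) = T OR T = true.
(3) = F AND T = false.
Overall: F OR F OR F → false.
Exception (prior license ≥ 12 yr) — not satisfied.
Result: main false OR exception false → false.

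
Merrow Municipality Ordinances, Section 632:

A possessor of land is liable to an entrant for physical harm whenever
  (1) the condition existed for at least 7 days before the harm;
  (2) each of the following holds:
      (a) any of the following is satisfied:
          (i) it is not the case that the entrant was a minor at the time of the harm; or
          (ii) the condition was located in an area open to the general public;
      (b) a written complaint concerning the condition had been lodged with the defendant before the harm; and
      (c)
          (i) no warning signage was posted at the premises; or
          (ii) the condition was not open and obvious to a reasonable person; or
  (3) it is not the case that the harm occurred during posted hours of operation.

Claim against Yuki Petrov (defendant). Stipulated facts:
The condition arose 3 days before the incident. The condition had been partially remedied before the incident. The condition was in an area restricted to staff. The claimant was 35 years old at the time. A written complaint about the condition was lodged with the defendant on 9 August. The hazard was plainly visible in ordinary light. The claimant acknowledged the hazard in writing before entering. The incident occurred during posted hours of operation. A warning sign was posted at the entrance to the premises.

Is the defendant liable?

No — not liable.

(1) condition ≥7 days old — fails.
(i) not (entrant a minor) — satisfied.
(ii) public area — not satisfied.
(a) = T OR F = true.
(b) complaint lodged — met.
(i) no signage posted — not satisfied.
(ii) not open/obvious — not met.
(c) = F OR F = false.
So (2) is not satisfied (T AND T AND F).
(3) not (during posted hours) — fails.
Overall = F OR F OR F = false.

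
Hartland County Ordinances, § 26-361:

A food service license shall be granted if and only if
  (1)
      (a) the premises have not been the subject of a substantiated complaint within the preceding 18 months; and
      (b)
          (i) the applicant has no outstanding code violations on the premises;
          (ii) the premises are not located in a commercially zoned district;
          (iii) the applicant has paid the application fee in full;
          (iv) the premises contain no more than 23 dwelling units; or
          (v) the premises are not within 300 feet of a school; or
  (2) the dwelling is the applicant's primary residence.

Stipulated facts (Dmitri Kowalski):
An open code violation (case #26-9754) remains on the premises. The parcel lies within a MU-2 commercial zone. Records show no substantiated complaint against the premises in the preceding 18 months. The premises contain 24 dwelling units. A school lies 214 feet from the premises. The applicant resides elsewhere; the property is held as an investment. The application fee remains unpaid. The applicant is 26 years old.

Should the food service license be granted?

No — denied.

(a) no complaint in 18 mo. — met.
(i) no code violations — fails.
(ii) not (commercially zoned) — not met.
(iii) fee paid — fails.
(iv) ≤ 23 units — fails.
(v) ≥300 ft from school — not satisfied.
So (b) is not satisfied (F OR F OR F OR F OR F).
So (1) is not satisfied (T AND F).
(2) primary residence — fails.
Overall = F OR F = false.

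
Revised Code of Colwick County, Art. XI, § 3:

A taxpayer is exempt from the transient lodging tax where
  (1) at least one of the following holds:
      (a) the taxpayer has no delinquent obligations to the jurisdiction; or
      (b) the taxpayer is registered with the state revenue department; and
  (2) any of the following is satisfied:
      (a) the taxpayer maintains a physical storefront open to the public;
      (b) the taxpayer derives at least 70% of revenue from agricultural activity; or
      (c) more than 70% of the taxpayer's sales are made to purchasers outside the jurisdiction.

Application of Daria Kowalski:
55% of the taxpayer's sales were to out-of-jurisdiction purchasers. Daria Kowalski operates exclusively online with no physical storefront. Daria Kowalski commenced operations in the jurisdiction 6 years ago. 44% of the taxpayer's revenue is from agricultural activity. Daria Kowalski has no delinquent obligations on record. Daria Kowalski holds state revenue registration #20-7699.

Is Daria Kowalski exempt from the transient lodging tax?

No — not exempt.

(a) no delinquency — satisfied.
(b) state-registered — met.
So (1) is satisfied (T OR T).
(a) has storefront — fails.
(b) ≥70% agricultural — not met.
(c) >70% out-of-jur. sales — not satisfied.
(2) = F OR F OR F = false.
Overall = T AND F = false.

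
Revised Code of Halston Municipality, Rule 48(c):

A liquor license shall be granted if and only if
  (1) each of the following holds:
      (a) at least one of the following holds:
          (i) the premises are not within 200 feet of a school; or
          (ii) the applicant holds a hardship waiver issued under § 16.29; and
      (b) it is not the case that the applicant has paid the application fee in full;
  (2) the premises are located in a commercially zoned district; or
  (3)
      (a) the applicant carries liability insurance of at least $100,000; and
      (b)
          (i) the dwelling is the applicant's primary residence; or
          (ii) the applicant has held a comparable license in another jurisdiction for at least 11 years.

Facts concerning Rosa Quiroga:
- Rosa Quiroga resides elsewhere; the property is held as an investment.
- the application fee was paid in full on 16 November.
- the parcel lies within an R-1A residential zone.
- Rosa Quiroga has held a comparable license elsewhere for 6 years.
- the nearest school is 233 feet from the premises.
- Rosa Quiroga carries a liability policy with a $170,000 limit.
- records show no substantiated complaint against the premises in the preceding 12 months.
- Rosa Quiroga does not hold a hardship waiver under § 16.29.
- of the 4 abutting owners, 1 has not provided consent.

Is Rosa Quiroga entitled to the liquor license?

No — denied.

(i) ≥200 ft from school — met.
(ii) hardship waiver — not met.
So (a) is satisfied (T OR F).
(b) not (fee paid) — fails.
(1) = T AND F = false.
(2) commercially zoned — fails.
(a) insurance ≥ $100,000 — met.
(i) primary residence — not satisfied.
(ii) prior license ≥ 11 yr — not met.
(b): F OR F → false.
(3): T AND F → false.
So Overall is not satisfied (F OR F OR F).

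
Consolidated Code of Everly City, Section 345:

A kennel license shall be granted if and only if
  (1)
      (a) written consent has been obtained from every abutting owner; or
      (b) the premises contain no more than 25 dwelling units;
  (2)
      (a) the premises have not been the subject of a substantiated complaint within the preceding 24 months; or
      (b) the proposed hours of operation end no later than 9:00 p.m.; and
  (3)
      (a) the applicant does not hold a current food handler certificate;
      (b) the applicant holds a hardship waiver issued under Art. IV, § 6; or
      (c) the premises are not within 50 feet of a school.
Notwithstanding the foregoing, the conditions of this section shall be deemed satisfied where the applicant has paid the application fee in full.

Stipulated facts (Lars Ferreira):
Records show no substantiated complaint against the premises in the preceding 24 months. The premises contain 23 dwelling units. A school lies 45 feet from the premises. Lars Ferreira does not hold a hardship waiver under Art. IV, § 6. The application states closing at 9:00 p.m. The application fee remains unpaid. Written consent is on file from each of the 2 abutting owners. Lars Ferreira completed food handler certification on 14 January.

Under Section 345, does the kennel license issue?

No — denied.

(a) all abutters consent — holds.
(b) ≤ 25 units — met.
So (1) is satisfied (T OR T).
(a) no complaint in 24 mo. — met.
(b) closes by 9 p.m. — met.
So (2) is satisfied (T OR T).
(a) not (food handler cert.) — fails.
(b) hardship waiver — not met.
(c) ≥50 ft from school — not met.
(3): F OR F OR F → false.
So Overall is not satisfied (T AND T AND F).
Exception (fee paid) — not satisfied.
Result: main false OR exception false → false.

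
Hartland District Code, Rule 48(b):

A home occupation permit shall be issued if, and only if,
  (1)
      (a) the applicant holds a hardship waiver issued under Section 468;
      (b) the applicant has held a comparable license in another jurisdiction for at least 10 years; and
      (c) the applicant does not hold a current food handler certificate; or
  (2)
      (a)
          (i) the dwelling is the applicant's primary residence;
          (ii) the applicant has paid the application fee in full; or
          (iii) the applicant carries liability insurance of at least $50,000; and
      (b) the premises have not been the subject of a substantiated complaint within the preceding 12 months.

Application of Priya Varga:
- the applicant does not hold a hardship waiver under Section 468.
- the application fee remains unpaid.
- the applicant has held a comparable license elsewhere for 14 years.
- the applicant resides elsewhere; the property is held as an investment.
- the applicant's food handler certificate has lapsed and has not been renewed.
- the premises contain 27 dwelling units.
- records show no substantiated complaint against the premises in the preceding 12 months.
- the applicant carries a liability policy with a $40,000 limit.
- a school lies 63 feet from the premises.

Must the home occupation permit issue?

(a) hardship waiver — not met.
(b) prior license ≥ 10 yr — holds.
(c) not (food handler cert.) — satisfied.
(1) = F AND T AND T = false.
(i) primary residence — not satisfied.
(ii) fee paid — fails.
(iii) insurance ≥ $50,000 — not met.
(a): F OR F OR F → false.
(b) no complaint in 12 mo. — satisfied.
So (2) is not satisfied (F AND T).
So Overall is not satisfied (F OR F).

No — denied.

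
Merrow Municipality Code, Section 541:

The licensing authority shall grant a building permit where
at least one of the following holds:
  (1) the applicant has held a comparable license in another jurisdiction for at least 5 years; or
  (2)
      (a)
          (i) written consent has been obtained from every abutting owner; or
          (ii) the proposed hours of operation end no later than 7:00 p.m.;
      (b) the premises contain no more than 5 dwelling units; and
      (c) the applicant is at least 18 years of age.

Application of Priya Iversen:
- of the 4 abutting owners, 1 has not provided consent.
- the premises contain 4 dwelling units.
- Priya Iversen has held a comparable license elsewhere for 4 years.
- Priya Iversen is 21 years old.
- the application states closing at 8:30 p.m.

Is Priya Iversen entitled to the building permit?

No — denied.

(1) prior license ≥ 5 yr — not met.
(i) all abutters consent — not satisfied.
(ii) closes by 7 p.m. — fails.
(a) = F OR F = false.
(b) ≤ 5 units — holds.
(c) age ≥ 18 — met.
(2): F AND T AND T → false.
Overall: F OR F → false.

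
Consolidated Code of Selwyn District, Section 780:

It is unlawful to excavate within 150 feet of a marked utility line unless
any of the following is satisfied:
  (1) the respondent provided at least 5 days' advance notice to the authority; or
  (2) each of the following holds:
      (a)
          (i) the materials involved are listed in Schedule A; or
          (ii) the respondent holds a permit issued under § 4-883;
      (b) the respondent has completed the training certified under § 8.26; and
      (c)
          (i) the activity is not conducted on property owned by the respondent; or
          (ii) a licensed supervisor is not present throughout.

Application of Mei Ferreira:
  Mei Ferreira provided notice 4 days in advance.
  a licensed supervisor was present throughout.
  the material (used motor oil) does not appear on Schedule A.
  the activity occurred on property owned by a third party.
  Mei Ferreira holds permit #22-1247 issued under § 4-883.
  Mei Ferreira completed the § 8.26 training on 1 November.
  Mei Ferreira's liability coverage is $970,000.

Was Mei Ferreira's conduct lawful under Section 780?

(1) ≥5 days' notice — not met.
(i) Schedule A material — not met.
(ii) holds permit — met.
(a): F OR T → true.
(b) training certified — holds.
(i) not (own property) — holds.
(ii) not (supervisor present) — fails.
(c): T OR F → true.
(2) = T AND T AND T = true.
So Overall is satisfied (F OR T).

Yes — lawful.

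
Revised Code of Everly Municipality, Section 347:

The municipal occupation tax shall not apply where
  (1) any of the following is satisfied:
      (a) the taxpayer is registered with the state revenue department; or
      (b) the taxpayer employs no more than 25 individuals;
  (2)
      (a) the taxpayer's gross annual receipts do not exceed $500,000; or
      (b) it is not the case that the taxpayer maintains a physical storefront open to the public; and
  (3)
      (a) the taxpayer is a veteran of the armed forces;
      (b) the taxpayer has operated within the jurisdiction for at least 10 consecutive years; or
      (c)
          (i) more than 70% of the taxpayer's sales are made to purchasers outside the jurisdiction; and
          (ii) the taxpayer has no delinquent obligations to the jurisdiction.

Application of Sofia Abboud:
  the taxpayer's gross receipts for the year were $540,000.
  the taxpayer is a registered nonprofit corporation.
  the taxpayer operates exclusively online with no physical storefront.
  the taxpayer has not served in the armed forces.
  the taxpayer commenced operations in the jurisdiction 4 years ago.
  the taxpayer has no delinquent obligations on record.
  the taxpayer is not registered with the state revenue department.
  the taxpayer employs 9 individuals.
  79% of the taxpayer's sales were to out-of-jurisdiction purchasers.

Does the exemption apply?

Yes — exempt.

(a) state-registered — not satisfied.
(b) ≤ 25 employees — met.
(1) = F OR T = true.
(a) receipts ≤ $500,000 — fails.
(b) not (has storefront) — holds.
(2): F OR T → true.
(a) veteran — fails.
(b) ≥ 10 yrs in jurisdiction — fails.
(i) >70% out-of-jur. sales — satisfied.
(ii) no delinquency — met.
(c): T AND T → true.
(3): F OR F OR T → true.
So Overall is satisfied (T AND T AND T).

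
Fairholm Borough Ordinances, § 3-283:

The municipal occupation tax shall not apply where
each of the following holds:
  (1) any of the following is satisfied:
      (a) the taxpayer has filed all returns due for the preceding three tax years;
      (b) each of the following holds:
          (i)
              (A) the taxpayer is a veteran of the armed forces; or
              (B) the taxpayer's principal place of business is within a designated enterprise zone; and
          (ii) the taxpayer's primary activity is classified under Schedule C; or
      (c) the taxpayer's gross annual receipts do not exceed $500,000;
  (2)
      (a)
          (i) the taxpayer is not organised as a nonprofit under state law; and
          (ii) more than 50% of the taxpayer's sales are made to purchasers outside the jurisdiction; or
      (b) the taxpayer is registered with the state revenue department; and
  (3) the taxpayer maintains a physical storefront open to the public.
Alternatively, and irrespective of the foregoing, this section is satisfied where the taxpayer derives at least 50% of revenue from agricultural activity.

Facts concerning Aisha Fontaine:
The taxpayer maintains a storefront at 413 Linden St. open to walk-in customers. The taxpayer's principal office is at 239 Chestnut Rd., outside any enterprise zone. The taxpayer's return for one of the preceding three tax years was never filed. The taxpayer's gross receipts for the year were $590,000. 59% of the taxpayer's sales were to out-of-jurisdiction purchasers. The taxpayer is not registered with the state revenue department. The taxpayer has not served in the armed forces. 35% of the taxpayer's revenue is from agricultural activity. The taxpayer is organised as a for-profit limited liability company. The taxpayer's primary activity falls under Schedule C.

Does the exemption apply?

No — not exempt.

(a) returns current — not met.
(A) veteran — not met.
(B) in enterprise zone — not met.
So (i) is not satisfied (F OR F).
(ii) Schedule C activity — met.
(b) = F AND T = false.
(c) receipts ≤ $500,000 — fails.
(1): F OR F OR F → false.
(i) not (nonprofit) — met.
(ii) >50% out-of-jur. sales — holds.
So (a) is satisfied (T AND T).
(b) state-registered — not met.
So (2) is satisfied (T OR F).
(3) has storefront — holds.
So Overall is not satisfied (F AND T AND T).
Exception (≥50% agricultural) — not satisfied.
Result: main false OR exception false → false.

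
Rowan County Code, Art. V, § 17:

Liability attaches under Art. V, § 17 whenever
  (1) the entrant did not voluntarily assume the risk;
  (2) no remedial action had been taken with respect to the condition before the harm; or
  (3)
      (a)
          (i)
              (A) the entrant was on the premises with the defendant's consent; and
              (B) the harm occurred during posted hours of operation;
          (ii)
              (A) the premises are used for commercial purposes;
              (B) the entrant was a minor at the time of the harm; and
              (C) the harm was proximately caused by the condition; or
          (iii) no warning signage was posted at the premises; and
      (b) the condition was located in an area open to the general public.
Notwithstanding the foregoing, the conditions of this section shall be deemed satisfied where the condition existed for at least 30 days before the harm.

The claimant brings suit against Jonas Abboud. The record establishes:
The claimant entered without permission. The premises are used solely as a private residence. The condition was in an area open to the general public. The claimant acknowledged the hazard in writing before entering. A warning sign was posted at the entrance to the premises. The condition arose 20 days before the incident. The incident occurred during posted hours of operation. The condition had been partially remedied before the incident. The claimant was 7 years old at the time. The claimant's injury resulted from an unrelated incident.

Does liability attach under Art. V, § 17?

No — not liable.

(1) no assumed risk — not satisfied.
(2) no remedial action — fails.
(A) consent to enter — not met.
(B) during posted hours — holds.
(i): F AND T → false.
(A) commercial use — not satisfied.
(B) entrant a minor — met.
(C) proximate cause — fails.
So (ii) is not satisfied (F AND T AND F).
(iii) no signage posted — not met.
So (a) is not satisfied (F OR F OR F).
(b) public area — holds.
So (3) is not satisfied (F AND T).
So Overall is not satisfied (F OR F OR F).
Exception (condition ≥30 days old) — not satisfied.
Result: main false OR exception false → false.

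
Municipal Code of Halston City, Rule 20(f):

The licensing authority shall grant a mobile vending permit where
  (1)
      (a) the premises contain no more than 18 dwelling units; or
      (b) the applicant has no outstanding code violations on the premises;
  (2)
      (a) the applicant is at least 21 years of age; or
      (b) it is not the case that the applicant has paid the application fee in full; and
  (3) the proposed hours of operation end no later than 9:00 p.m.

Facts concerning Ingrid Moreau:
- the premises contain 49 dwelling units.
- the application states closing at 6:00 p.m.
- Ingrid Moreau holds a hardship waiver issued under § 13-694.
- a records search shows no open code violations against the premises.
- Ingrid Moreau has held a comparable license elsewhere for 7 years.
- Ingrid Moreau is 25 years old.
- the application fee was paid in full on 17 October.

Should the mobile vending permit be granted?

(a) ≤ 18 units — not satisfied.
(b) no code violations — satisfied.
(1): F OR T → true.
(a) age ≥ 21 — met.
(b) not (fee paid) — not met.
(2) = T OR F = true.
(3) closes by 9 p.m. — met.
So Overall is satisfied (T AND T AND T).

Yes — granted.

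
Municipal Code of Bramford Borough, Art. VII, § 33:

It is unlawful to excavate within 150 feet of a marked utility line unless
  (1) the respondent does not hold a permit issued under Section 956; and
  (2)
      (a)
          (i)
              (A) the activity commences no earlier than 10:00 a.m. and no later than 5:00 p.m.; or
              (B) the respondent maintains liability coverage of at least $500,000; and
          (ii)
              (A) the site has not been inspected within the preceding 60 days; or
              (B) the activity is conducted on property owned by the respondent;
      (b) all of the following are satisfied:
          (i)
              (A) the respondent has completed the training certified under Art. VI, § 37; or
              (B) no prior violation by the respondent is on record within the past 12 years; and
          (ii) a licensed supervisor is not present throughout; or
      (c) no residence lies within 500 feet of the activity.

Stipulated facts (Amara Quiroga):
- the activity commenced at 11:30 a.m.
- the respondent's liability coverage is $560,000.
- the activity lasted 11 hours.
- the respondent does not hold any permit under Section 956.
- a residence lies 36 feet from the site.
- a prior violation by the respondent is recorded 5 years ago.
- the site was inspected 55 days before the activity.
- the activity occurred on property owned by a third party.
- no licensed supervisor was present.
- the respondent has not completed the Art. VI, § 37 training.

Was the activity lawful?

(1) not (holds permit) — met.
(A) start within hours — satisfied.
(B) coverage ≥ $500,000 — satisfied.
(i): T OR T → true.
(A) not (site inspected) — not met.
(B) own property — not met.
(ii) = F OR F = false.
(a): T AND F → false.
(A) training certified — not met.
(B) no prior violation — not satisfied.
(i): F OR F → false.
(ii) not (supervisor present) — satisfied.
So (b) is not satisfied (F AND T).
(c) no residence in 500 ft — not satisfied.
So (2) is not satisfied (F OR F OR F).
Overall = T AND F = false.

No — unlawful.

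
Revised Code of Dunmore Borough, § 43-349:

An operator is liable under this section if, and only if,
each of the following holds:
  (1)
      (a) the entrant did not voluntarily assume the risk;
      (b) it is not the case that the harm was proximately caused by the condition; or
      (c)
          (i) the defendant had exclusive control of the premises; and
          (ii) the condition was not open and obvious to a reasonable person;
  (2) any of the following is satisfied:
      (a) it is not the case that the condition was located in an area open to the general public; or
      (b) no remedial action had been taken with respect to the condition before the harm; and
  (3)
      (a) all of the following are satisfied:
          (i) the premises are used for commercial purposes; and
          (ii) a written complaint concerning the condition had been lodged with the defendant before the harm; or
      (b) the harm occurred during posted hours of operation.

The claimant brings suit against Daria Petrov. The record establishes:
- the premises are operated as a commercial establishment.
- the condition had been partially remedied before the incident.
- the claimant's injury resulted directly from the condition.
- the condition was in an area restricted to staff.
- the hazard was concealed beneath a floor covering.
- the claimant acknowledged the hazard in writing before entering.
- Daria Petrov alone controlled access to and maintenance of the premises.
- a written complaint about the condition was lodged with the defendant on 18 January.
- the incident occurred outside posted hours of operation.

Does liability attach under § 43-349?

Yes — liable.

(a) no assumed risk — fails.
(b) not (proximate cause) — not satisfied.
(i) exclusive control — holds.
(ii) not open/obvious — holds.
So (c) is satisfied (T AND T).
So (1) is satisfied (F OR F OR T).
(a) not (public area) — holds.
(b) no remedial action — fails.
So (2) is satisfied (T OR F).
(i) commercial use — met.
(ii) complaint lodged — met.
So (a) is satisfied (T AND T).
(b) during posted hours — not met.
So (3) is satisfied (T OR F).
So Overall is satisfied (T AND T AND T).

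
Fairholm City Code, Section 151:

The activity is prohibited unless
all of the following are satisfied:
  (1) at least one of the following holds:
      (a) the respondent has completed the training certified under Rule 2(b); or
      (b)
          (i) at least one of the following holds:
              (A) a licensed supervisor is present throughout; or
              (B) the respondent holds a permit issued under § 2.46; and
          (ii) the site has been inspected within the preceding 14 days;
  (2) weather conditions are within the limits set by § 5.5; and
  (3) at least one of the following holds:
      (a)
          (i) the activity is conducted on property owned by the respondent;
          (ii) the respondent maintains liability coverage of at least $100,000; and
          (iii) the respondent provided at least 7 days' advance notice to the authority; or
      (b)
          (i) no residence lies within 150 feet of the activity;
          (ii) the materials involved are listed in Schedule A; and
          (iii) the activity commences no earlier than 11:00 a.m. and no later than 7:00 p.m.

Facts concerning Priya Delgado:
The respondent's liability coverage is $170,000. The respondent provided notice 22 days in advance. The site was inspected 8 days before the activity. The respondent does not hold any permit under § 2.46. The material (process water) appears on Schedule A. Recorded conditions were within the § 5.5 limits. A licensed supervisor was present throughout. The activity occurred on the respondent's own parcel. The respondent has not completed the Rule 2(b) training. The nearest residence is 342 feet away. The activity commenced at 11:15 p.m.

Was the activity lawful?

Yes — lawful.

(a) training certified — not met.
(A) supervisor present — satisfied.
(B) holds permit — not met.
So (i) is satisfied (T OR F).
(ii) site inspected — met.
(b) = T AND T = true.
So (1) is satisfied (F OR T).
(2) weather ok — holds.
(i) own property — met.
(ii) coverage ≥ $100,000 — holds.
(iii) ≥7 days' notice — met.
So (a) is satisfied (T AND T AND T).
(i) no residence in 150 ft — holds.
(ii) Schedule A material — met.
(iii) start within hours — not met.
(b): T AND T AND F → false.
So (3) is satisfied (T OR F).
So Overall is satisfied (T AND T AND T).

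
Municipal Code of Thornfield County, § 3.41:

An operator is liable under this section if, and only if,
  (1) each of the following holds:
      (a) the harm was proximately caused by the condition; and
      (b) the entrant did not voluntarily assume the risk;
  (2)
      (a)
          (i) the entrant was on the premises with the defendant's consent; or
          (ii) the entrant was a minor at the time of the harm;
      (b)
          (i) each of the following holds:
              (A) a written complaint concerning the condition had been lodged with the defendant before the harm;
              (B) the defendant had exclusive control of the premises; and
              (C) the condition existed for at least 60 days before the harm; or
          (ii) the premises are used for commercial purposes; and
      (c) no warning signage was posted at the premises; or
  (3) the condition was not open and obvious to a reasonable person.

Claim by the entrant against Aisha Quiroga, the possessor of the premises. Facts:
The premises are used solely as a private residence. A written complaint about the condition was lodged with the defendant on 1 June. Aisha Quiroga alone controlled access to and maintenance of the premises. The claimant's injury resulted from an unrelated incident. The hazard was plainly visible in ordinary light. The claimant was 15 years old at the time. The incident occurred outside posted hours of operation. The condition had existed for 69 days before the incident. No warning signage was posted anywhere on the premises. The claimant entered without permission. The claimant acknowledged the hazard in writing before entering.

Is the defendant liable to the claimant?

Yes — liable.

(a) proximate cause — not met.
(b) no assumed risk — fails.
(1): F AND F → false.
(i) consent to enter — not met.
(ii) entrant a minor — satisfied.
(a): F OR T → true.
(A) complaint lodged — satisfied.
(B) exclusive control — satisfied.
(C) condition ≥60 days old — met.
(i) = T AND T AND T = true.
(ii) commercial use — not met.
(b) = T OR F = true.
(c) no signage posted — holds.
So (2) is satisfied (T AND T AND T).
(3) not open/obvious — fails.
Overall: F OR T OR F → true.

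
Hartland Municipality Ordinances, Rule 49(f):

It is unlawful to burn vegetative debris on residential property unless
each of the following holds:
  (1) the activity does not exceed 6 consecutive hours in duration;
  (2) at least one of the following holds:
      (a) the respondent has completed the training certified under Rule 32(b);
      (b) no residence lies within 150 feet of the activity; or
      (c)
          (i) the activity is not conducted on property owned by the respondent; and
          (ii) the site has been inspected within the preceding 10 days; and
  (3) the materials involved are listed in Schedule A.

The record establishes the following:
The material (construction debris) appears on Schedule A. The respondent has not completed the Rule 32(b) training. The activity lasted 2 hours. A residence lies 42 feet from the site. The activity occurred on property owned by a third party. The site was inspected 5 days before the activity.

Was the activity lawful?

Yes — lawful.

(1) ≤ 6 hrs duration — holds.
(a) training certified — not satisfied.
(b) no residence in 150 ft — fails.
(i) not (own property) — met.
(ii) site inspected — satisfied.
(c) = T AND T = true.
(2): F OR F OR T → true.
(3) Schedule A material — satisfied.
Overall: T AND T AND T → true.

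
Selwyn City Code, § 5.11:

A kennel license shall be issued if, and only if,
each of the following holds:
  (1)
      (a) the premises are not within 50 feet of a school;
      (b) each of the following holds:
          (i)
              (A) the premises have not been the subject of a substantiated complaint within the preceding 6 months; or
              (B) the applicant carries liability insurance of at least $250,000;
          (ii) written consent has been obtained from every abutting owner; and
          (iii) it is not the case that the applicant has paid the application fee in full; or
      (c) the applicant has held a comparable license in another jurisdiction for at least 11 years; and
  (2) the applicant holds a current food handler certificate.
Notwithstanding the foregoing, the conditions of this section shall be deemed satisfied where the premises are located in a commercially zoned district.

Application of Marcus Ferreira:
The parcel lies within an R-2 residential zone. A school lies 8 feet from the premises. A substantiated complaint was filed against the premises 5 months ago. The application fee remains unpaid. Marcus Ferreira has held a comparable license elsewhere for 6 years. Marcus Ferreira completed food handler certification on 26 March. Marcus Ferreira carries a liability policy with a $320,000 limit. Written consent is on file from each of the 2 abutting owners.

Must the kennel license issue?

Yes — granted.

(a) ≥50 ft from school — fails.
(A) no complaint in 6 mo. — fails.
(B) insurance ≥ $250,000 — satisfied.
(i): F OR T → true.
(ii) all abutters consent — met.
(iii) not (fee paid) — met.
(b) = T AND T AND T = true.
(c) prior license ≥ 11 yr — fails.
(1) = F OR T OR F = true.
(2) food handler cert. — holds.
Overall: T AND T → true.
Exception (commercially zoned) — not satisfied.
Result: main true OR exception false → true.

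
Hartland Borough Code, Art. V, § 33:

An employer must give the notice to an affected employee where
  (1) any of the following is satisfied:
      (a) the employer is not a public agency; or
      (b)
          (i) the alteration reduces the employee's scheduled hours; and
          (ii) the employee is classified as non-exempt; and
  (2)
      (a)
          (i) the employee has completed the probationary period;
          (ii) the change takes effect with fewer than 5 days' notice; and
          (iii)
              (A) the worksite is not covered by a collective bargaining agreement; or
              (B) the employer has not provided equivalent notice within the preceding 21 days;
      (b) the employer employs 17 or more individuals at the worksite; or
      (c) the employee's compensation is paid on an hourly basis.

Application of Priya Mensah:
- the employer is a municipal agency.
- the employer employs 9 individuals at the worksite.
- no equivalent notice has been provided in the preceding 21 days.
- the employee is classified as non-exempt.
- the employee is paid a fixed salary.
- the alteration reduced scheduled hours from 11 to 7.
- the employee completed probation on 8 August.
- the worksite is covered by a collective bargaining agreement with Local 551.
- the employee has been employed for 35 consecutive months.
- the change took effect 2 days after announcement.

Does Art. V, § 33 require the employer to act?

Yes — required.

(a) not (public agency) — not met.
(i) hours reduced — holds.
(ii) non-exempt — holds.
(b) = T AND T = true.
(1) = F OR T = true.
(i) past probation — met.
(ii) < 5 days' notice — satisfied.
(A) no CBA — not met.
(B) no recent notice — met.
(iii): F OR T → true.
(a): T AND T AND T → true.
(b) ≥ 17 at site — not satisfied.
(c) hourly-paid — not satisfied.
So (2) is satisfied (T OR F OR F).
Overall: T AND T → true.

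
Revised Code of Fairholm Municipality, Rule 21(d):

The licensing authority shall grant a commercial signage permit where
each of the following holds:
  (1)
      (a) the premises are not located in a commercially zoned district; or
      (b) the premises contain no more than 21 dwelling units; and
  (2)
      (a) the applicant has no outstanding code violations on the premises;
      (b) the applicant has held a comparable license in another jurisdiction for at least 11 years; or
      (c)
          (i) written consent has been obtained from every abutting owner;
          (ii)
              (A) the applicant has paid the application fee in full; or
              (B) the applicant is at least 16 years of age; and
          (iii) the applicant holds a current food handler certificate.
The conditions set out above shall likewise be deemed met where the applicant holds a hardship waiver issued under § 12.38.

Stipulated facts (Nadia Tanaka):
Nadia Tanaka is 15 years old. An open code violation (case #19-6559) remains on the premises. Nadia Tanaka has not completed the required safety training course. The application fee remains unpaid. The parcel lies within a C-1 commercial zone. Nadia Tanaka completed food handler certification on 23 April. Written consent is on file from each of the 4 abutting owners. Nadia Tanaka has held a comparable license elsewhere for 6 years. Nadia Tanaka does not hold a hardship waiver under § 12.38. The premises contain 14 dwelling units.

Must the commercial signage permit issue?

No — denied.

(a) not (commercially zoned) — not met.
(b) ≤ 21 units — satisfied.
(1) = F OR T = true.
(a) no code violations — not satisfied.
(b) prior license ≥ 11 yr — not met.
(i) all abutters consent — met.
(A) fee paid — not satisfied.
(B) age ≥ 16 — fails.
(ii) = F OR F = false.
(iii) food handler cert. — holds.
(c) = T AND F AND T = false.
So (2) is not satisfied (F OR F OR F).
So Overall is not satisfied (T AND F).
Exception (hardship waiver) — not satisfied.
Result: main false OR exception false → false.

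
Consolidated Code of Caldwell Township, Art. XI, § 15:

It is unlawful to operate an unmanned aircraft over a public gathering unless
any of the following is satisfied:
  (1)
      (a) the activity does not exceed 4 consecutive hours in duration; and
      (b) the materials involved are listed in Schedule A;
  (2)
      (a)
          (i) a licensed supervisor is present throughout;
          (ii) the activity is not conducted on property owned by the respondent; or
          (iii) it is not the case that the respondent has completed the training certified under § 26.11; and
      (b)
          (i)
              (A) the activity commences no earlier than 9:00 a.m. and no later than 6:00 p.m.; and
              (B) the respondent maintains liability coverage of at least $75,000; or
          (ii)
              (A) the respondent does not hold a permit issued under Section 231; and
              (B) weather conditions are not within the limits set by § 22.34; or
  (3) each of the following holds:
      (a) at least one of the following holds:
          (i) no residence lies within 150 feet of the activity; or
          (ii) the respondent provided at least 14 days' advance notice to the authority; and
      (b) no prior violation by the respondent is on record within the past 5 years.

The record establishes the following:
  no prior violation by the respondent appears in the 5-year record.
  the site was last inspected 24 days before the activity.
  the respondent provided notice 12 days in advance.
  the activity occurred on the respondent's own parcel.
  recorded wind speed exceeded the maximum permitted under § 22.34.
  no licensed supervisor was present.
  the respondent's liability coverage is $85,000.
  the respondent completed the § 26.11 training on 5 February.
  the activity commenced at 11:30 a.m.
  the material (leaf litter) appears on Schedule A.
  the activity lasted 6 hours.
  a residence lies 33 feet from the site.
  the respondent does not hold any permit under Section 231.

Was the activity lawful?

(a) ≤ 4 hrs duration — not satisfied.
(b) Schedule A material — satisfied.
(1) = F AND T = false.
(i) supervisor present — not satisfied.
(ii) not (own property) — not met.
(iii) not (training certified) — not satisfied.
So (a) is not satisfied (F OR F OR F).
(A) start within hours — met.
(B) coverage ≥ $75,000 — holds.
(i): T AND T → true.
(A) not (holds permit) — satisfied.
(B) not (weather ok) — satisfied.
(ii) = T AND T = true.
(b) = T OR T = true.
So (2) is not satisfied (F AND T).
(i) no residence in 150 ft — not satisfied.
(ii) ≥14 days' notice — not met.
(a): F OR F → false.
(b) no prior violation — met.
So (3) is not satisfied (F AND T).
So Overall is not satisfied (F OR F OR F).

No — unlawful.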